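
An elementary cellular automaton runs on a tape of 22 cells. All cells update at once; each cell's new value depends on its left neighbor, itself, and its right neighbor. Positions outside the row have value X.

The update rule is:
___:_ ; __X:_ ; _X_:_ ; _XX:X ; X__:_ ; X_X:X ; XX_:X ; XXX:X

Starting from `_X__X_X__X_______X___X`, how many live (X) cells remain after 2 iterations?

2

X____X_______________X
X____________________X
count of X: 2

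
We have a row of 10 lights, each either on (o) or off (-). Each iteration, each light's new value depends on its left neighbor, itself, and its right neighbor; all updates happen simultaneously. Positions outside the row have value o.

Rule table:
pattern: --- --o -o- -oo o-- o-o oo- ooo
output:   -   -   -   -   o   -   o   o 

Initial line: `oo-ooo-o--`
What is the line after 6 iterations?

ooooooo---

oo--oo--o-
ooo--oo---
oooo--oo--
ooooo--oo-
oooooo--o-
ooooooo---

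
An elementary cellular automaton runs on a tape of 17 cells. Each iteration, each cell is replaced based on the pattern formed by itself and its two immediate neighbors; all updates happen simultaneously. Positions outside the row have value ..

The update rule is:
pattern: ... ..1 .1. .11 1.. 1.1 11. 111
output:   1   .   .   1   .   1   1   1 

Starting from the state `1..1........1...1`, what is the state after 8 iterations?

1111111111111111.

.....111111...1..
1111.111111.1...1
111111111111..1..
111111111111....1
111111111111.11..
111111111111111.1
1111111111111111.
1111111111111111.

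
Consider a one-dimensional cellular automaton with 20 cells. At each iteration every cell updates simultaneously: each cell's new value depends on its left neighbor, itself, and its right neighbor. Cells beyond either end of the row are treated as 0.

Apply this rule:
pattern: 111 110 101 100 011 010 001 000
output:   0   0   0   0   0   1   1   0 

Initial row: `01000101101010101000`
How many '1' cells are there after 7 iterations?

4

11001100001010101000
00010000011010101000
00110000100010101000
01000001100110101000
11000010001000101000
00000110011001101000
00001000100010001000
count of 1: 4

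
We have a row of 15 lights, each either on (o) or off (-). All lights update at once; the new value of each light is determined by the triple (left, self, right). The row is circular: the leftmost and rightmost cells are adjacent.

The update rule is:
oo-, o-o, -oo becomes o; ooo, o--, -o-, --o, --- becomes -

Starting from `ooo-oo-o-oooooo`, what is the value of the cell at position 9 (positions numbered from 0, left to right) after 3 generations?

generation 1: --ooooo-oo-----
generation 2: --o---oooo-----
generation 3: ------o--o-----
position 9 holds o

o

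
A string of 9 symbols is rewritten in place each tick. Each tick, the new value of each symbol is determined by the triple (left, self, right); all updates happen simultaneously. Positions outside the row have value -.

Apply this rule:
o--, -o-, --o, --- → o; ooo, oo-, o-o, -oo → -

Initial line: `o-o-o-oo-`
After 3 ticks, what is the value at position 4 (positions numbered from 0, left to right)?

-

o-o-o---o
o-o-ooooo
o-o------
position 4 holds -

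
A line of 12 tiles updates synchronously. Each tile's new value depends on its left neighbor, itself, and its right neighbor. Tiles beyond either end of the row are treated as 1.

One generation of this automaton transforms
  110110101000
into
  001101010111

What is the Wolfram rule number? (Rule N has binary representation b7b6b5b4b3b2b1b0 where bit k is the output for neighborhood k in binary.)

59

position 0: 111 → 0  (bit 7 = 0)
position 1: 110 → 0  (bit 6 = 0)
position 2: 101 → 1  (bit 5 = 1)
position 9: 100 → 1  (bit 4 = 1)
position 3: 011 → 1  (bit 3 = 1)
position 6: 010 → 0  (bit 2 = 0)
position 11: 001 → 1  (bit 1 = 1)
position 10: 000 → 1  (bit 0 = 1)
bits b7..b0 = 00111011 = 59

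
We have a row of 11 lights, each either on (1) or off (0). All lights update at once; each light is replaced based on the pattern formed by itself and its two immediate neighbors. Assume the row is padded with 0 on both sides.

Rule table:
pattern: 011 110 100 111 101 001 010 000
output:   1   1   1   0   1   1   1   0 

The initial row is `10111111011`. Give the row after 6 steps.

11100001111
10110011001
11111111111
10000000001
11000000011
11100000111

11100000111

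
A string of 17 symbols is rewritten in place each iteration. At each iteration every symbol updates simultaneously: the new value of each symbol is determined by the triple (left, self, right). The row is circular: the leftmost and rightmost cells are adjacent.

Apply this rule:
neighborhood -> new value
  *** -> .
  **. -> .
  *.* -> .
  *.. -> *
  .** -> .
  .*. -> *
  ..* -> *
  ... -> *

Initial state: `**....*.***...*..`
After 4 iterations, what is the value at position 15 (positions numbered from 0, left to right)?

iteration 1: ..*****....******
iteration 2: **.....****......
iteration 3: ..*****....******  (repeats iteration 1; period 2)
iteration 4: **.....****......
position 15 holds .

.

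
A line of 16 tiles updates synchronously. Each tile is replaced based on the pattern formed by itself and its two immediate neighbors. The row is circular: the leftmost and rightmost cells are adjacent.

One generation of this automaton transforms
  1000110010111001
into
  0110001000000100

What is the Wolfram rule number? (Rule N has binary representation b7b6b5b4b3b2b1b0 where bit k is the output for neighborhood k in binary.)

position 11: 111 → 0  (bit 7 = 0)
position 0: 110 → 0  (bit 6 = 0)
position 9: 101 → 0  (bit 5 = 0)
position 1: 100 → 1  (bit 4 = 1)
position 4: 011 → 0  (bit 3 = 0)
position 8: 010 → 0  (bit 2 = 0)
position 3: 001 → 0  (bit 1 = 0)
position 2: 000 → 1  (bit 0 = 1)
bits b7..b0 = 00010001 = 17

17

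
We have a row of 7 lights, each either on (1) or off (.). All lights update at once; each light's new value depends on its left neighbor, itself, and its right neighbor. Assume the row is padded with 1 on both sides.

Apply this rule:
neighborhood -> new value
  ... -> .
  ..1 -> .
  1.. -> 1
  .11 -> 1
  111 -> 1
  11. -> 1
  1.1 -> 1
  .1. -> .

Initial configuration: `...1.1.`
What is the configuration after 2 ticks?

1...1.1
11...11

11...11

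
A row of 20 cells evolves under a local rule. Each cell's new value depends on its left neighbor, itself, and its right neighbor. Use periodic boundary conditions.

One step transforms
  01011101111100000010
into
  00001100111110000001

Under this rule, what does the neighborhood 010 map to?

0

At position 1 the neighborhood is 010; the next row has 0 there.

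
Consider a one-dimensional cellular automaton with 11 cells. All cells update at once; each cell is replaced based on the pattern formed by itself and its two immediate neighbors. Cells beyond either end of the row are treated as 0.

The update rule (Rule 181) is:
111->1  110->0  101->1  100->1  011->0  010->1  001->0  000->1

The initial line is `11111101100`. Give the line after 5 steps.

01010110111

01111010011
00110111000
10001010111
11101111010
01010110111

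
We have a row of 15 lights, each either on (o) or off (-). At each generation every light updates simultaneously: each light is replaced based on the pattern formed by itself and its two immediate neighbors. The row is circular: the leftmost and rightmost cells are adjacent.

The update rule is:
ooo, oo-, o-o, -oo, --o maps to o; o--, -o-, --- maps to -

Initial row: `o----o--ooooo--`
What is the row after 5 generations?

----o--oooooo-o
---o--oooooooo-
--o--ooooooooo-
-o--oooooooooo-
o--ooooooooooo-

o--ooooooooooo-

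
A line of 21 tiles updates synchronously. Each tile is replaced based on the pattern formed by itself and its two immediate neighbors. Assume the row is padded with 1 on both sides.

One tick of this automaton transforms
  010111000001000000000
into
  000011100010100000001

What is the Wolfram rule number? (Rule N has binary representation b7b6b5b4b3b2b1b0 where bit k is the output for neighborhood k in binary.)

210

position 4: 111 → 1  (bit 7 = 1)
position 5: 110 → 1  (bit 6 = 1)
position 0: 101 → 0  (bit 5 = 0)
position 6: 100 → 1  (bit 4 = 1)
position 3: 011 → 0  (bit 3 = 0)
position 1: 010 → 0  (bit 2 = 0)
position 10: 001 → 1  (bit 1 = 1)
position 7: 000 → 0  (bit 0 = 0)
bits b7..b0 = 11010010 = 210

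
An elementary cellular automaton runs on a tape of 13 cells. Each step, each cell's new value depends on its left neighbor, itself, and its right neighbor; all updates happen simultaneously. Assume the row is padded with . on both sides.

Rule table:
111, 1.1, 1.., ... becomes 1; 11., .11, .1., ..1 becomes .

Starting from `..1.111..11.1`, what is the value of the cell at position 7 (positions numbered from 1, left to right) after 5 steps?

1..1.1.1...1.
.1..1.1.11..1
..1..1.1..1..
1..1..1.1..11
.1..1..1.1...
position 7 holds .

.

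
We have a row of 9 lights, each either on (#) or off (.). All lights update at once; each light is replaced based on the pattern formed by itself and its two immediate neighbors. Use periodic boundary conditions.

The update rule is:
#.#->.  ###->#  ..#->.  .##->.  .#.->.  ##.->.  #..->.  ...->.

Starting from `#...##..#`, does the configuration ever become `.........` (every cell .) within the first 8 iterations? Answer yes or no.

iteration 1: .........
all cells are . at iteration 1

yes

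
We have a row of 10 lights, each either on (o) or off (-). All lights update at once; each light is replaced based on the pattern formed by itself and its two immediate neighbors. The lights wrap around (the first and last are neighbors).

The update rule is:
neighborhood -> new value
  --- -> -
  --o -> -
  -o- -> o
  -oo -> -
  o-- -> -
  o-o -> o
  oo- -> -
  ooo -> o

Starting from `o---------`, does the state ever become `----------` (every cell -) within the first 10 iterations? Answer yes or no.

o---------  (fixed point — unchanged through iteration 10)
iteration 10 is o---------, still not uniform -

no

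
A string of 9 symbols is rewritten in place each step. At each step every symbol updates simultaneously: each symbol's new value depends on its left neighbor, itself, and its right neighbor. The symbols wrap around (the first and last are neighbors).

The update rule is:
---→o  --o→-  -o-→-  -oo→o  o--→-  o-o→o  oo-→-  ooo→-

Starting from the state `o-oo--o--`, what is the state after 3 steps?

o---o----

step 1: -oo------
step 2: -o--ooooo
step 3: o---o----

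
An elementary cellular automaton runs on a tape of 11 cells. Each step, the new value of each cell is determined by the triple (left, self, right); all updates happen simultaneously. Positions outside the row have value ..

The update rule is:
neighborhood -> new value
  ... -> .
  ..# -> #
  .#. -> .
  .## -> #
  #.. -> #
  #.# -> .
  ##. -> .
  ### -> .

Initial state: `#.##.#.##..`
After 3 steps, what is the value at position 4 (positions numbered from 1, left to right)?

..#....#.#.
.#.#..#...#
#...##.#.#.
position 4 holds .

.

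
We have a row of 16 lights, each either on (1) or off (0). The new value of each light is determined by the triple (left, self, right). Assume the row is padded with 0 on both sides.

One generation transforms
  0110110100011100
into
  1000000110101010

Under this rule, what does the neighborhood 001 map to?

1

At position 0 the neighborhood is 001; the next row has 1 there.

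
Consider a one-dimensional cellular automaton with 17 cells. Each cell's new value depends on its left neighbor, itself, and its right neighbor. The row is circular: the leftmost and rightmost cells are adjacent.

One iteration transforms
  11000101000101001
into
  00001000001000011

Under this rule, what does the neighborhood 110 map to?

At position 1 the neighborhood is 110; the next row has 0 there.

0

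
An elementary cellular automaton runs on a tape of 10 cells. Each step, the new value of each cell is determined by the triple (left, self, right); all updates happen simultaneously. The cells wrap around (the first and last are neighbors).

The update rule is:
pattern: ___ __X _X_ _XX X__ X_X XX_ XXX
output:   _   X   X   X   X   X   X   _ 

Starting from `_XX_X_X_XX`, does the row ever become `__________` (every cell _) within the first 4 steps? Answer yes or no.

yes

XXXXXXXXXX
__________
all cells are _ at step 2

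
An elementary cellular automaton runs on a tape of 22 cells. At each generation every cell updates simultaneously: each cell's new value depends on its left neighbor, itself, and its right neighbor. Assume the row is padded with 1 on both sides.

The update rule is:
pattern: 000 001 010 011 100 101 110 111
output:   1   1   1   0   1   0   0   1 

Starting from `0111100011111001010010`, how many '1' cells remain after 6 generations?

18

0011011101110111011110
1100001000100010001100
1011111111111111110011
0001111111111111101101
1110111111111111000000
1100011111111110111111
count of 1: 18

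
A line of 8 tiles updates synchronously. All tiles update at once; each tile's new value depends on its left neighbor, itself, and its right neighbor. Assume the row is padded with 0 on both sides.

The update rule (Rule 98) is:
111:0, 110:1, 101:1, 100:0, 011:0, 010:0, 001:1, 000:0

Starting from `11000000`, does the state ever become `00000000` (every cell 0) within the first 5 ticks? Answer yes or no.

tick 1: 01000000
tick 2: 10000000
tick 3: 00000000
all cells are 0 at tick 3

yes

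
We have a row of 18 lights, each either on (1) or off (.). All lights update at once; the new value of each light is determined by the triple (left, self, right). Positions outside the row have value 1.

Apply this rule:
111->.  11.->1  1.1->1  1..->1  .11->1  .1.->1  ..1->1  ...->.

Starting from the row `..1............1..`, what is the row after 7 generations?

..11..11..11..11..

1111..........1111
...11........11...
1.1111......1111.1
111..11....11..111
..111111..111111..
111....1111....111
..11..11..11..11..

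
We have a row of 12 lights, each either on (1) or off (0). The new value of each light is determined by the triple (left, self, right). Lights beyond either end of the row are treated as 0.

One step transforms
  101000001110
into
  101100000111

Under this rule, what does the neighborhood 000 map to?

At position 4 the neighborhood is 000; the next row has 0 there.

0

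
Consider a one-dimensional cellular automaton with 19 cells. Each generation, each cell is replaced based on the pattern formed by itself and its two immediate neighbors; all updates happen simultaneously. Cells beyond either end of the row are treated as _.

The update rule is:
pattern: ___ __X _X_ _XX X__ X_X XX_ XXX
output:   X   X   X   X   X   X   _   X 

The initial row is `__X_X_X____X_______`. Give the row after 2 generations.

generation 1: XXXXXXXXXXXXXXXXXXX
generation 2: XXXXXXXXXXXXXXXXXX_

XXXXXXXXXXXXXXXXXX_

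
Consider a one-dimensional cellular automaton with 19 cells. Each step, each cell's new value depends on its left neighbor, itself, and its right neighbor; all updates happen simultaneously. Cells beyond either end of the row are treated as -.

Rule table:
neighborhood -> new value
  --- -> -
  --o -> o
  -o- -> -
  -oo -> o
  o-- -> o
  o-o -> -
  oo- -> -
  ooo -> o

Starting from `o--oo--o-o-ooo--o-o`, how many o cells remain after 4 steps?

-ooo-oo----oo-oo---
ooo--o-o--oo--o-o--
oo-oo---ooo-oo---o-
o--o-o-ooo--o-o-o-o
count of o: 10

10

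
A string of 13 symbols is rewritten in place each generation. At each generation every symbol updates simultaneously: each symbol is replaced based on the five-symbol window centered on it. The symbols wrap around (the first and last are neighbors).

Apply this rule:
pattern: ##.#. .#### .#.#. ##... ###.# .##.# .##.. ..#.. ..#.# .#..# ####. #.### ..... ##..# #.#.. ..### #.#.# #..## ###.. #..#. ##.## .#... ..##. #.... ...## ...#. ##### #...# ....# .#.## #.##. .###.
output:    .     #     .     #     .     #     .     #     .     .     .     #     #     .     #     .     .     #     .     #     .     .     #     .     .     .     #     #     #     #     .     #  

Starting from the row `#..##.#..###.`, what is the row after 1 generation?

#.###.#.#.#..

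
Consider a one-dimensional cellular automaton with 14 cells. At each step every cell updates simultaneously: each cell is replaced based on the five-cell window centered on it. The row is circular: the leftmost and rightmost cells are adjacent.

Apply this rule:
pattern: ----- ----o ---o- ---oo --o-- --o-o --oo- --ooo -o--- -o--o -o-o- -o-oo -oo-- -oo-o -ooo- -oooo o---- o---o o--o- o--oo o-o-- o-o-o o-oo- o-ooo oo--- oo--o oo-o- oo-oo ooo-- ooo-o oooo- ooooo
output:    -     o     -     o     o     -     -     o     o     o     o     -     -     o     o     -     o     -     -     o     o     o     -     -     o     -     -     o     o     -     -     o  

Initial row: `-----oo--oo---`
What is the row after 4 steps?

---oo---o--oo-
ooo--o--ooo--o
--o--oooooo-oo
--oooo-oo--o--

--oooo-oo--o--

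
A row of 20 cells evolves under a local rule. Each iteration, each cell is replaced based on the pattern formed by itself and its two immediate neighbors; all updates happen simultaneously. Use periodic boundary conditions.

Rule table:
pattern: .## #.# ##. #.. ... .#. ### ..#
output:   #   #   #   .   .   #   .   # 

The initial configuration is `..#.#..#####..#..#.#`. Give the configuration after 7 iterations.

..#####.###.##.#....

.####.##...#.##.####
##..####..#######..#
.#.##..#.##.....#.##
#####.#####....#####
....###...#...##....
...##.#..##..###....
..#####.###.##.#....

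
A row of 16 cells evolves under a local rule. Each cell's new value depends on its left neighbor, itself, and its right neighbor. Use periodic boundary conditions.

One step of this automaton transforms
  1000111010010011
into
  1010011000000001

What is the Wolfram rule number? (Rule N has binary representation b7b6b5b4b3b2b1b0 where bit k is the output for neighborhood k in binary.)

193

position 5: 111 → 1  (bit 7 = 1)
position 0: 110 → 1  (bit 6 = 1)
position 7: 101 → 0  (bit 5 = 0)
position 1: 100 → 0  (bit 4 = 0)
position 4: 011 → 0  (bit 3 = 0)
position 8: 010 → 0  (bit 2 = 0)
position 3: 001 → 0  (bit 1 = 0)
position 2: 000 → 1  (bit 0 = 1)
bits b7..b0 = 11000001 = 193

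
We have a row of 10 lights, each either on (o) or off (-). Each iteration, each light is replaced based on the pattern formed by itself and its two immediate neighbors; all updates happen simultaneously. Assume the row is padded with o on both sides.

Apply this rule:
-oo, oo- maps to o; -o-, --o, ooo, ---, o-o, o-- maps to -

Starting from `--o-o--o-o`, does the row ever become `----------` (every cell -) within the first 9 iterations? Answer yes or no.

---------o
---------o  (fixed point — unchanged through iteration 9)
iteration 9 is ---------o, still not uniform -

no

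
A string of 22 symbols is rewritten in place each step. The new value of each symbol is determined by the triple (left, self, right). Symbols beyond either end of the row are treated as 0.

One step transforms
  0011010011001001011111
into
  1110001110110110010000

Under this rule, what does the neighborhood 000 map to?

At position 0 the neighborhood is 000; the next row has 1 there.

1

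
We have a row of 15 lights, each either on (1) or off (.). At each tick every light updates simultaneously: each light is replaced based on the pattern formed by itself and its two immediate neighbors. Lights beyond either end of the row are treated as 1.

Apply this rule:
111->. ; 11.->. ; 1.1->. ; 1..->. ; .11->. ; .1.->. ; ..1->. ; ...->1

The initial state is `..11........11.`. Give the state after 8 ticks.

.....111111....
.111........11.
.....111111....  (repeats tick 1; period 2)
tick 8: .111........11.

.111........11.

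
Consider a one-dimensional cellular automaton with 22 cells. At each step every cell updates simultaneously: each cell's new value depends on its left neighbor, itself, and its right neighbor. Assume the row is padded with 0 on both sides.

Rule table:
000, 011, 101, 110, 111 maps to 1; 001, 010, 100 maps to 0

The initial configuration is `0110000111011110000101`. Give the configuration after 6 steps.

0111111111111111111111

0110110111111110110010
0111111111111111110000
0111111111111111110111
0111111111111111111111
0111111111111111111111  (fixed point — unchanged through step 6)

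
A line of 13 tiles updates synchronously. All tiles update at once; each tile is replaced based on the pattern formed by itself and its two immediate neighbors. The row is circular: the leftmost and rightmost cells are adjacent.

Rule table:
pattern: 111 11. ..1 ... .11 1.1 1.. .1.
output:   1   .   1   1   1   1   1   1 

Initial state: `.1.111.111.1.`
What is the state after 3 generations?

111.111.11111

11111.111.111
1111.111.1111
111.111.11111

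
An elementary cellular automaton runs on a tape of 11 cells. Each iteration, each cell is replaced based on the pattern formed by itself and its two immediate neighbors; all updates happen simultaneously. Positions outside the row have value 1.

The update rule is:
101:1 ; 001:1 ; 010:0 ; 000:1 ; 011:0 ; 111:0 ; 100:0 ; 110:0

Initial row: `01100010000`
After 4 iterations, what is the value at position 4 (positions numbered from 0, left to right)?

iteration 1: 10001100111
iteration 2: 00110001000
iteration 3: 01000110011
iteration 4: 10011000100
position 4 holds 1

1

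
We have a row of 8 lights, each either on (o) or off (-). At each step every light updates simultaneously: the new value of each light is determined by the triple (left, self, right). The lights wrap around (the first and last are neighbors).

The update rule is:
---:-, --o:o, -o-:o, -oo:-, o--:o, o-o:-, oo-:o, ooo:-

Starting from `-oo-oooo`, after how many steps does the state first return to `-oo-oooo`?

40

--o----o
oooo--oo
---ooo--
--o--oo-
-oooo-oo
----o--o
o--ooooo
ooo-----
--oo---o
oo-oo-oo
-o--o---
oooooo--
-----ooo
o---o--o
oo-oooo-
-o----o-
ooo--ooo
--ooo---
-o--oo--
oooo-oo-
---o--o-
--oooooo
oo-----o
-oo---o-
o-oo-ooo
o--o----
ooooo--o
----ooo-
---o--oo
o-oooo-o
o----o--
oo--oooo
-ooo----
o--oo---
ooo-oo-o
--o--o--
-oooooo-
o-----oo
oo---o--
-oo-oooo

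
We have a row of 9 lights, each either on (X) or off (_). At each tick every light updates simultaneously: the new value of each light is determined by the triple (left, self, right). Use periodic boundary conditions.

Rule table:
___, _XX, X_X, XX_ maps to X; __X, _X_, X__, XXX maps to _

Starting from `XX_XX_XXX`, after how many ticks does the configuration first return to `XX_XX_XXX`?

tick 1: _XXXXXX__
tick 2: _X____X_X
tick 3: X__XX__X_
tick 4: ___XX___X
tick 5: _X_XX_X__
tick 6: __XXXX__X
tick 7: __X__X___
tick 8: X______XX
tick 9: X_XXXX_X_
tick 10: _XX__XX_X
tick 11: XXX__XXX_
tick 12: X_X__X_XX
tick 13: XX____XX_
tick 14: XX_XX_XXX

14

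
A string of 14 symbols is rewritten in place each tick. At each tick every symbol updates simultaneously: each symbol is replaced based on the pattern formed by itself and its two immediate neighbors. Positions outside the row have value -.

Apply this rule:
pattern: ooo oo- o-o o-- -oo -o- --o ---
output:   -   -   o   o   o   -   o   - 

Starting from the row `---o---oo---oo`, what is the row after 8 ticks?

o-o-oo-o-o-o-o

--o-o-oo-o-oo-
-o-o-oo-o-oo-o
o-o-oo-o-oo-o-
-o-oo-o-oo-o-o
o-oo-o-oo-o-o-
-oo-o-oo-o-o-o
oo-o-oo-o-o-o-
o-o-oo-o-o-o-o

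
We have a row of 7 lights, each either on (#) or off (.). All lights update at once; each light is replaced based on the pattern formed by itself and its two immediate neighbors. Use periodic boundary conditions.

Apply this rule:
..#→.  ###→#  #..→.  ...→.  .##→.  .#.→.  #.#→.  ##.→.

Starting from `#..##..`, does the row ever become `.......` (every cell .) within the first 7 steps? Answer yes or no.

yes

.......
all cells are . at step 1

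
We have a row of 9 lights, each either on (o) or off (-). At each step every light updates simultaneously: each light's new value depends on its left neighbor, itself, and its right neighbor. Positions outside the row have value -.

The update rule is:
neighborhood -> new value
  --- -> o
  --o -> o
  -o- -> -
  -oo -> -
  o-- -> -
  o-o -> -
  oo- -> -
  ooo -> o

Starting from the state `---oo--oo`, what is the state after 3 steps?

step 1: ooo---o--
step 2: -o--oo--o
step 3: o--o---o-

o--o---o-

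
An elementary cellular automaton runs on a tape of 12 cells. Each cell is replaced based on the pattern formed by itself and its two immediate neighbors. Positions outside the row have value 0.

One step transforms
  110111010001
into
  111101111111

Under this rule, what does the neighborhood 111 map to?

0

At position 4 the neighborhood is 111; the next row has 0 there.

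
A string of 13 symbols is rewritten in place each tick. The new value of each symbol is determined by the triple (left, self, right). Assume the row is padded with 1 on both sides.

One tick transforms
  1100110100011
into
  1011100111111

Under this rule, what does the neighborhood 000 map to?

1

At position 9 the neighborhood is 000; the next row has 1 there.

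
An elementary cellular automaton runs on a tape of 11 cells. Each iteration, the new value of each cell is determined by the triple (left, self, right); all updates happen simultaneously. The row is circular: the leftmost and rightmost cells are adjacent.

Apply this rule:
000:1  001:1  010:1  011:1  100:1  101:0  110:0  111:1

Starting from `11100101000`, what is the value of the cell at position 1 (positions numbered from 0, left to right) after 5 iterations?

11011101111
10011001111
01110111111
01100111110
11011111101
position 1 holds 1

1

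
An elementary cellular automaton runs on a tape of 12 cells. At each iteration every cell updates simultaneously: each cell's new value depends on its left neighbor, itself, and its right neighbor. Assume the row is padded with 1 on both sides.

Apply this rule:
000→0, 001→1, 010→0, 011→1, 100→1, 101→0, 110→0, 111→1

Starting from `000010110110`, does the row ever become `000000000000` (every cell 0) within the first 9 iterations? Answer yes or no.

no

100100100100
011011011011
010010010011
001101101111
111001001111
110110111111
100100111111
011011111111
010011111111
iteration 9 is 010011111111, still not uniform 0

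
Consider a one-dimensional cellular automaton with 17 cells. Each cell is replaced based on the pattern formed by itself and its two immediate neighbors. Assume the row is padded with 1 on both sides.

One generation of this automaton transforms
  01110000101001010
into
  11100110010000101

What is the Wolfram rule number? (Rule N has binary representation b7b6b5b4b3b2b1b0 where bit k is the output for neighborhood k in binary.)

position 2: 111 → 1  (bit 7 = 1)
position 3: 110 → 0  (bit 6 = 0)
position 0: 101 → 1  (bit 5 = 1)
position 4: 100 → 0  (bit 4 = 0)
position 1: 011 → 1  (bit 3 = 1)
position 8: 010 → 0  (bit 2 = 0)
position 7: 001 → 0  (bit 1 = 0)
position 5: 000 → 1  (bit 0 = 1)
bits b7..b0 = 10101001 = 169

169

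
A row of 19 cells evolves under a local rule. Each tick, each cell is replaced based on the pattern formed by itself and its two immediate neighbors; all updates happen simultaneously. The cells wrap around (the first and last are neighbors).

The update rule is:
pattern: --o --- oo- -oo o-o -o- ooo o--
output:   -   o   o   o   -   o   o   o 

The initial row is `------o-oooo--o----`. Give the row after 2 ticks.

ooooo-o-ooooo-ooooo

ooooo-o-ooooo-ooooo
ooooo-o-ooooo-ooooo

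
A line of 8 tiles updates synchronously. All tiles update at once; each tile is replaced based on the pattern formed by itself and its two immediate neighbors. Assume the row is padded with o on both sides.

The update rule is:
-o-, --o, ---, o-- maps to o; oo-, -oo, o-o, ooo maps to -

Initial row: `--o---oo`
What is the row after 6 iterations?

------oo

oooooo--
------oo
oooooo--  (repeats iteration 1; period 2)
iteration 6: ------oo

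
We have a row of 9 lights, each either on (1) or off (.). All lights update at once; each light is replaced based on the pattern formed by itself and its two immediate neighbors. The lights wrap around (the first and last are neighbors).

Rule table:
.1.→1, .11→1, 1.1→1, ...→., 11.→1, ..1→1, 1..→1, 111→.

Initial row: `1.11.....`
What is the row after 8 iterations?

....11.11

11111...1
....11.11
1..111111
1111.....
1..11...1
111111.11
.....111.
....11.11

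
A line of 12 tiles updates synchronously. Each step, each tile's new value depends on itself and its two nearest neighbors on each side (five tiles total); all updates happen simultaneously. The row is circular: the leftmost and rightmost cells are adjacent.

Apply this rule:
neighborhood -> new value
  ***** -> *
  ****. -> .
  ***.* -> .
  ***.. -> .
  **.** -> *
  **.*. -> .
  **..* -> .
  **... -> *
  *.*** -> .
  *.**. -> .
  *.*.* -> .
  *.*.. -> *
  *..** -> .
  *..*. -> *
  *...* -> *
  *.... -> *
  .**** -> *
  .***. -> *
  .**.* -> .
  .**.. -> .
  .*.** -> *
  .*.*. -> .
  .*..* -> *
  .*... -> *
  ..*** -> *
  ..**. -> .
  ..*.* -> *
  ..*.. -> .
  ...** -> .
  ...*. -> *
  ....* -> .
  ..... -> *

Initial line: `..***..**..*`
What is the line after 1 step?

*.**......*.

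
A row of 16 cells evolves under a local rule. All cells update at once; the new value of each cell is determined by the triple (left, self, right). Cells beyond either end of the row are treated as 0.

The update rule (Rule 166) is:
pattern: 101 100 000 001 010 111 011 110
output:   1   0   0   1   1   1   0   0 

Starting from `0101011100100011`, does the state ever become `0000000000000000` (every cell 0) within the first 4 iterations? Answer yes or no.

no

iteration 1: 1111101001100100
iteration 2: 0111011010001100
iteration 3: 1010100110010000
iteration 4: 1111101000110000
iteration 4 is 1111101000110000, still not uniform 0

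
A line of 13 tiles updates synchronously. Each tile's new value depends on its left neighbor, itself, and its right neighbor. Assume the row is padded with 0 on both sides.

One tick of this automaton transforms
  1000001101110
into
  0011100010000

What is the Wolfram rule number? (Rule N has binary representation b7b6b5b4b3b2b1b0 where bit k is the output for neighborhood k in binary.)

33

position 10: 111 → 0  (bit 7 = 0)
position 7: 110 → 0  (bit 6 = 0)
position 8: 101 → 1  (bit 5 = 1)
position 1: 100 → 0  (bit 4 = 0)
position 6: 011 → 0  (bit 3 = 0)
position 0: 010 → 0  (bit 2 = 0)
position 5: 001 → 0  (bit 1 = 0)
position 2: 000 → 1  (bit 0 = 1)
bits b7..b0 = 00100001 = 33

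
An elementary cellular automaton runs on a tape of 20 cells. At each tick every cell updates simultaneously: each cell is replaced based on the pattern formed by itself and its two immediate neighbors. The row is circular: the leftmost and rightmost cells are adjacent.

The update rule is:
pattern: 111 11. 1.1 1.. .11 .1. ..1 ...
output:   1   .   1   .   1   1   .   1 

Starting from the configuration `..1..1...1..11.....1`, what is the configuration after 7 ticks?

1..1.1..111..1.1..11

..1..1.1.1..1..111.1
..1..11111..1..11.11
..1..1111...1..1.11.
1.1..111..1.1..111..
111..11...111..11...
11...1..1.11...1..1.
1..1.1..111..1.1..11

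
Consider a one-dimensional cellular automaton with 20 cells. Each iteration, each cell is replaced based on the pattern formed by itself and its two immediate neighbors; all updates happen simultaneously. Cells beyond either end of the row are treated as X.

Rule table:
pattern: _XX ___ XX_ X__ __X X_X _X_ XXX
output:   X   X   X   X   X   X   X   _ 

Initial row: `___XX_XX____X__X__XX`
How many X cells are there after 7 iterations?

XXXXXXXXXXXXXXXXXXX_
__________________XX
XXXXXXXXXXXXXXXXXXX_  (repeats iteration 1; period 2)
iteration 7: XXXXXXXXXXXXXXXXXXX_
count of X: 19

19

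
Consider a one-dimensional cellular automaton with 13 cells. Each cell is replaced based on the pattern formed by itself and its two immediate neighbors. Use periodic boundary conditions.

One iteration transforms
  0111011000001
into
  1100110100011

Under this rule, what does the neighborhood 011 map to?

At position 1 the neighborhood is 011; the next row has 1 there.

1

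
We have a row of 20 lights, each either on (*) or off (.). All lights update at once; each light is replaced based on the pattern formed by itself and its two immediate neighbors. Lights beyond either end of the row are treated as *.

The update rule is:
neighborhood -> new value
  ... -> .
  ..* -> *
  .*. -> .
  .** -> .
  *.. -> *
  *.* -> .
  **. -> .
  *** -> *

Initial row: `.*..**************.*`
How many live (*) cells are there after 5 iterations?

..**.************...
**....**********.*.*
*.*..*.********.....
...**...******.*...*
*.*..*.*.****...*.*.
count of *: 10

10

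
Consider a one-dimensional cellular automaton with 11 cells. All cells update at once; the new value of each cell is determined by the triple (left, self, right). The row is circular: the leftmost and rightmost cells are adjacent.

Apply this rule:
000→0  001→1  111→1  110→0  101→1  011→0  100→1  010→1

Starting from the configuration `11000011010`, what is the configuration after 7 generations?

00100100111
11111111010
01111110111
10111101010
11011011111
10100101111
01111110111

01111110111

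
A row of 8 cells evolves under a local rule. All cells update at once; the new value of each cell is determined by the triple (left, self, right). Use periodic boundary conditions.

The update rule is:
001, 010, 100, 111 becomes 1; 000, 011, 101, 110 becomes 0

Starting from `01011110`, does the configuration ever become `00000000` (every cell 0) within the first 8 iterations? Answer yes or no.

no

11001101
10110000
10001001
01011110  (repeats iteration 0; period 4)
iteration 8: 01011110
iteration 8 is 01011110, still not uniform 0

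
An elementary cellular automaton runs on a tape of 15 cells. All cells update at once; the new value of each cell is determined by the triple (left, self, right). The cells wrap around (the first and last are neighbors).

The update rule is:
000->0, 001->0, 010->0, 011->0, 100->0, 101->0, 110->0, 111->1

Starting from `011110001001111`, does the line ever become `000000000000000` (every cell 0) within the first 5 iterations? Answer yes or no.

yes

iteration 1: 001100000000110
iteration 2: 000000000000000
all cells are 0 at iteration 2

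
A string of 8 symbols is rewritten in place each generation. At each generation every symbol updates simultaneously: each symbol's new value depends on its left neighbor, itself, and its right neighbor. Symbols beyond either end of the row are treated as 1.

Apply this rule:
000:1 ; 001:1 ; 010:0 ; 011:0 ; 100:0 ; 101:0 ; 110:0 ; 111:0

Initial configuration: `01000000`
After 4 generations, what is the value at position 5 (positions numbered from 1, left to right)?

0

00011111
01100000
00001111
01110000
position 5 holds 0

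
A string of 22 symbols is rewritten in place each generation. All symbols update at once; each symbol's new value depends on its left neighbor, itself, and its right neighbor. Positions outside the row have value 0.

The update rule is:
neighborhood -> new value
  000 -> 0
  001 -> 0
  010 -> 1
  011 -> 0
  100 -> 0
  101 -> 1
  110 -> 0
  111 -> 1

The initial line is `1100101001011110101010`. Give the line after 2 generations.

0000111001101101111110
0000010000010010111100

0000010000010010111100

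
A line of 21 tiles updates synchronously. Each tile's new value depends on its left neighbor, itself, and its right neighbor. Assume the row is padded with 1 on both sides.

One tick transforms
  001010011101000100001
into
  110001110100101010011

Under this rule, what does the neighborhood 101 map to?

0

At position 3 the neighborhood is 101; the next row has 0 there.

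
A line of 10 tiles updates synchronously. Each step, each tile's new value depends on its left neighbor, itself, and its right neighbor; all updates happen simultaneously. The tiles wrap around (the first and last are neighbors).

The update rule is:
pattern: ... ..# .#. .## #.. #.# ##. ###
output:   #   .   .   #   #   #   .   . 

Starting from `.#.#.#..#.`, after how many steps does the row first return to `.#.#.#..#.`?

step 1: ..#.#.#..#
step 2: #..#.#.#..
step 3: .#..#.#.#.
step 4: ..#..#.#.#
step 5: #..#..#.#.
step 6: .#..#..#.#
step 7: #.#..#..#.
step 8: .#.#..#..#
step 9: #.#.#..#..
step 10: .#.#.#..#.

10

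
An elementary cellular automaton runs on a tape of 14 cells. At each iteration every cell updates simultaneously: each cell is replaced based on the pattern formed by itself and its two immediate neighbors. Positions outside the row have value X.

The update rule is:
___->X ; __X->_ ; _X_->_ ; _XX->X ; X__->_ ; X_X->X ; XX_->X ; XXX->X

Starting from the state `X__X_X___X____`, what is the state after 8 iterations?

XX__XXXX__XXXX

X___X__X___XX_
X_X______X_XXX
XX__XXXX__XXXX
XX__XXXX__XXXX  (fixed point — unchanged through iteration 8)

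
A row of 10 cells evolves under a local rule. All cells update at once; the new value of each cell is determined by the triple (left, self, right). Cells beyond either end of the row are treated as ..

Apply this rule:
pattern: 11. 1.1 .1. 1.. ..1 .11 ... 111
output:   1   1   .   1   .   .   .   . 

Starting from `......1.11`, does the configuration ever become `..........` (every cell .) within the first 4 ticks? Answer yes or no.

yes

tick 1: .......1.1
tick 2: ........1.
tick 3: .........1
tick 4: ..........
all cells are . at tick 4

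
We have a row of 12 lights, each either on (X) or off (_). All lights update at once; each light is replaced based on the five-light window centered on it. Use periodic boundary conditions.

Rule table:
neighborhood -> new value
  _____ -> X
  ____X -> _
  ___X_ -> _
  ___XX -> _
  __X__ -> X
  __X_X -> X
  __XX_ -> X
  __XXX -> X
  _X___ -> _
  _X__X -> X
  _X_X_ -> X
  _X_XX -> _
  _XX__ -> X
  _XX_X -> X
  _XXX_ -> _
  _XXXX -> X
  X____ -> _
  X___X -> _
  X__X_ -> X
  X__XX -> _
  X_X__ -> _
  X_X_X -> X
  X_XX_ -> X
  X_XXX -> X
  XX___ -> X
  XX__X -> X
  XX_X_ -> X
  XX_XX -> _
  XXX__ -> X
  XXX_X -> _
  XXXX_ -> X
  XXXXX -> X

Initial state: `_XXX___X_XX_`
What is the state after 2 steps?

_X_XX__X_XXX
XX_XXXXX_X__

XX_XXXXX_X__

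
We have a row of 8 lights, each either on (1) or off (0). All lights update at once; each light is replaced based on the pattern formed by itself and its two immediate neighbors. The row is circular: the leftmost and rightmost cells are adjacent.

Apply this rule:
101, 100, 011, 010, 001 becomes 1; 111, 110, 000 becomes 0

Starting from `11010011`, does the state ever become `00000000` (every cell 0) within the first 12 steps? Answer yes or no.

step 1: 00111110
step 2: 01100001
step 3: 11010011  (repeats step 0; period 3)
step 12: 11010011
step 12 is 11010011, still not uniform 0

no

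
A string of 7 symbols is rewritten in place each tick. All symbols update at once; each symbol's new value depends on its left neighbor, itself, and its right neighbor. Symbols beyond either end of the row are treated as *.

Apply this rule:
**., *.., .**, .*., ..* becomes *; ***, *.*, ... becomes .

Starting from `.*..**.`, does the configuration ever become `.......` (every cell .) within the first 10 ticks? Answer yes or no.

.*****.
.*...*.
.**.**.
.**.**.  (fixed point — unchanged through tick 10)
tick 10 is .**.**., still not uniform .

no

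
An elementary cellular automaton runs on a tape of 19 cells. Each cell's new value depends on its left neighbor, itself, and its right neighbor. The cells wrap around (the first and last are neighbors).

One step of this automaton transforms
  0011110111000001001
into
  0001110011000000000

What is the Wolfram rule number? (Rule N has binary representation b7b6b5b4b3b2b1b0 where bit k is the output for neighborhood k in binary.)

position 3: 111 → 1  (bit 7 = 1)
position 5: 110 → 1  (bit 6 = 1)
position 6: 101 → 0  (bit 5 = 0)
position 0: 100 → 0  (bit 4 = 0)
position 2: 011 → 0  (bit 3 = 0)
position 15: 010 → 0  (bit 2 = 0)
position 1: 001 → 0  (bit 1 = 0)
position 11: 000 → 0  (bit 0 = 0)
bits b7..b0 = 11000000 = 192

192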